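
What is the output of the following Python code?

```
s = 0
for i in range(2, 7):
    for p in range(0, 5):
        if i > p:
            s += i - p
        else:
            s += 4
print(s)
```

78

i=2,p=0: 2>0, s = 0+2 = 2
i=2,p=1: 2>1, s = 2+1 = 3
i=2,p=2: not 2>2, s = 3+4 = 7
i=2,p=3: not 2>3, s = 7+4 = 11
i=2,p=4: not 2>4, s = 11+4 = 15
i=3,p=0: 3>0, s = 15+3 = 18
i=3,p=1: 3>1, s = 18+2 = 20
i=3,p=2: 3>2, s = 20+1 = 21
i=3,p=3: not 3>3, s = 21+4 = 25
i=3,p=4: not 3>4, s = 25+4 = 29
i=4,p=0: 4>0, s = 29+4 = 33
i=4,p=1: 4>1, s = 33+3 = 36
i=4,p=2: 4>2, s = 36+2 = 38
i=4,p=3: 4>3, s = 38+1 = 39
i=4,p=4: not 4>4, s = 39+4 = 43
i=5,p=0: 5>0, s = 43+5 = 48
i=5,p=1: 5>1, s = 48+4 = 52
i=5,p=2: 5>2, s = 52+3 = 55
i=5,p=3: 5>3, s = 55+2 = 57
i=5,p=4: 5>4, s = 57+1 = 58
i=6,p=0: 6>0, s = 58+6 = 64
i=6,p=1: 6>1, s = 64+5 = 69
i=6,p=2: 6>2, s = 69+4 = 73
i=6,p=3: 6>3, s = 73+3 = 76
i=6,p=4: 6>4, s = 76+2 = 78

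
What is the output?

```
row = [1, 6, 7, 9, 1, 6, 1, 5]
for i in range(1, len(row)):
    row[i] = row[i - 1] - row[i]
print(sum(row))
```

i=1: row[1] = 1-6 = -5 → [1, -5, 7, 9, 1, 6, 1, 5]
i=2: row[2] = (-5)-7 = -12 → [1, -5, -12, 9, 1, 6, 1, 5]
i=3: row[3] = (-12)-9 = -21 → [1, -5, -12, -21, 1, 6, 1, 5]
i=4: row[4] = (-21)-1 = -22 → [1, -5, -12, -21, -22, 6, 1, 5]
i=5: row[5] = (-22)-6 = -28 → [1, -5, -12, -21, -22, -28, 1, 5]
i=6: row[6] = (-28)-1 = -29 → [1, -5, -12, -21, -22, -28, -29, 5]
i=7: row[7] = (-29)-5 = -34 → [1, -5, -12, -21, -22, -28, -29, -34]
sum = -150

-150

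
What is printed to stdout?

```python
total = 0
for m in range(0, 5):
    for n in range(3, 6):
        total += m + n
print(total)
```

m=0,n=3: total = 0+3 = 3
m=0,n=4: total = 3+4 = 7
m=0,n=5: total = 7+5 = 12
m=1,n=3: total = 12+4 = 16
m=1,n=4: total = 16+5 = 21
m=1,n=5: total = 21+6 = 27
m=2,n=3: total = 27+5 = 32
m=2,n=4: total = 32+6 = 38
m=2,n=5: total = 38+7 = 45
m=3,n=3: total = 45+6 = 51
m=3,n=4: total = 51+7 = 58
m=3,n=5: total = 58+8 = 66
m=4,n=3: total = 66+7 = 73
m=4,n=4: total = 73+8 = 81
m=4,n=5: total = 81+9 = 90

90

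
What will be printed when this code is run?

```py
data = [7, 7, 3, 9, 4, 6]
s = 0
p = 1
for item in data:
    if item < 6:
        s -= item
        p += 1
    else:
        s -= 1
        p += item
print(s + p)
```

item=7: not <6, s = 0-1 = -1; p=8
item=7: not <6, s = (-1)-1 = -2; p=15
item=3: <6, s = (-2)-3 = -5; p=16
item=9: not <6, s = (-5)-1 = -6; p=25
item=4: <6, s = (-6)-4 = -10; p=26
item=6: not <6, s = (-10)-1 = -11; p=32
s+p = (-11)+32 = 21

21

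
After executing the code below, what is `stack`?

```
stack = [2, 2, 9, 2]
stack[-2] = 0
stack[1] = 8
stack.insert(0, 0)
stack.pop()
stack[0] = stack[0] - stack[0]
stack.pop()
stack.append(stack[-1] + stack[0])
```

[0, 2, 8, 8]

stack[-2] = 0 → [2, 2, 0, 2]
stack[1] = 8 → [2, 8, 0, 2]
insert 0 at 0 → [0, 2, 8, 0, 2]
pop() removes 2 → [0, 2, 8, 0]
stack[0] = stack[0]-stack[0] = 0-0 = 0 → [0, 2, 8, 0]
pop() removes 0 → [0, 2, 8]
append stack[-1]+stack[0] = 8+0 = 8 → [0, 2, 8, 8]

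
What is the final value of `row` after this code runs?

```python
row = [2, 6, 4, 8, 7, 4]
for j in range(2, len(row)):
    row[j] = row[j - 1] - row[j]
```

j=2: row[2] = 6-4 = 2 → [2, 6, 2, 8, 7, 4]
j=3: row[3] = 2-8 = -6 → [2, 6, 2, -6, 7, 4]
j=4: row[4] = (-6)-7 = -13 → [2, 6, 2, -6, -13, 4]
j=5: row[5] = (-13)-4 = -17 → [2, 6, 2, -6, -13, -17]

[2, 6, 2, -6, -13, -17]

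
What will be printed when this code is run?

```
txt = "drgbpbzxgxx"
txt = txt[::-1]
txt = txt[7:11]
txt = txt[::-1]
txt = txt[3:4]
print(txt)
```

reverse → 'xxgxzbpbgrd'
slice [7:11] → 'bgrd'
reverse → 'drgb'
slice [3:4] → 'b'

b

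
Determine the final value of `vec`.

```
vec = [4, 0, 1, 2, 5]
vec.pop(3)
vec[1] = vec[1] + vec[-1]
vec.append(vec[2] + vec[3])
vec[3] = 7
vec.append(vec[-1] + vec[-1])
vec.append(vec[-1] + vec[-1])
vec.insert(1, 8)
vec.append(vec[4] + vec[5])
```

pop(3) removes 2 → [4, 0, 1, 5]
vec[1] = vec[1]+vec[-1] = 0+5 = 5 → [4, 5, 1, 5]
append vec[2]+vec[3] = 1+5 = 6 → [4, 5, 1, 5, 6]
vec[3] = 7 → [4, 5, 1, 7, 6]
append vec[-1]+vec[-1] = 6+6 = 12 → [4, 5, 1, 7, 6, 12]
append vec[-1]+vec[-1] = 12+12 = 24 → [4, 5, 1, 7, 6, 12, 24]
insert 8 at 1 → [4, 8, 5, 1, 7, 6, 12, 24]
append vec[4]+vec[5] = 7+6 = 13 → [4, 8, 5, 1, 7, 6, 12, 24, 13]

[4, 8, 5, 1, 7, 6, 12, 24, 13]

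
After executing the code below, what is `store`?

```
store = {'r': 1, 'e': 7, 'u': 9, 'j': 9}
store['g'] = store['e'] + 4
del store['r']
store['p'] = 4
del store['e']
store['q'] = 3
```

{'u': 9, 'j': 9, 'g': 11, 'p': 4, 'q': 3}

store['g'] = store['e']+4 = 11 → {'r': 1, 'e': 7, 'u': 9, 'j': 9, 'g': 11}
del 'r' → {'e': 7, 'u': 9, 'j': 9, 'g': 11}
store['p'] = 4 → {'e': 7, 'u': 9, 'j': 9, 'g': 11, 'p': 4}
del 'e' → {'u': 9, 'j': 9, 'g': 11, 'p': 4}
store['q'] = 3 → {'u': 9, 'j': 9, 'g': 11, 'p': 4, 'q': 3}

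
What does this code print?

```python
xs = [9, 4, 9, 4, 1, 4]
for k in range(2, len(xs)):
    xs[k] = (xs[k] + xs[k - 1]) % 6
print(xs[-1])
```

4

k=2: xs[2] = (9+4)%6 = 1 → [9, 4, 1, 4, 1, 4]
k=3: xs[3] = (4+1)%6 = 5 → [9, 4, 1, 5, 1, 4]
k=4: xs[4] = (1+5)%6 = 0 → [9, 4, 1, 5, 0, 4]
k=5: xs[5] = (4+0)%6 = 4 → [9, 4, 1, 5, 0, 4]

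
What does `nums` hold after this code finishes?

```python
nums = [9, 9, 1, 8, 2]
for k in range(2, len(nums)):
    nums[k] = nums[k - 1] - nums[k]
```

k=2: nums[2] = 9-1 = 8 → [9, 9, 8, 8, 2]
k=3: nums[3] = 8-8 = 0 → [9, 9, 8, 0, 2]
k=4: nums[4] = 0-2 = -2 → [9, 9, 8, 0, -2]

[9, 9, 8, 0, -2]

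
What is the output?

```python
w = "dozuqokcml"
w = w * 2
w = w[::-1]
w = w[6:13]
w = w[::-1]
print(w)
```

repeat ×2 → 'dozuqokcmldozuqokcml'
reverse → 'lmckoquzodlmckoquzod'
slice [6:13] → 'uzodlmc'
reverse → 'cmldozu'

cmldozu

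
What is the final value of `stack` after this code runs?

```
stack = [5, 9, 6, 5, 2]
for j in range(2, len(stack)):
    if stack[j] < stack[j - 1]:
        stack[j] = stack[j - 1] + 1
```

j=2: 6<9, stack[2] = 9+1 = 10 → [5, 9, 10, 5, 2]
j=3: 5<10, stack[3] = 10+1 = 11 → [5, 9, 10, 11, 2]
j=4: 2<11, stack[4] = 11+1 = 12 → [5, 9, 10, 11, 12]

[5, 9, 10, 11, 12]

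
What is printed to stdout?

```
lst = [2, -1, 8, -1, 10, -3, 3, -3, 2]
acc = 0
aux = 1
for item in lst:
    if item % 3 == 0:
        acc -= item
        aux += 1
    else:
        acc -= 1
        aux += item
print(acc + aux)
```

item=2: not %3==0, acc = 0-1 = -1; aux=3
item=-1: not %3==0, acc = (-1)-1 = -2; aux=2
item=8: not %3==0, acc = (-2)-1 = -3; aux=10
item=-1: not %3==0, acc = (-3)-1 = -4; aux=9
item=10: not %3==0, acc = (-4)-1 = -5; aux=19
item=-3: %3==0, acc = (-5)-(-3) = -2; aux=20
item=3: %3==0, acc = (-2)-3 = -5; aux=21
item=-3: %3==0, acc = (-5)-(-3) = -2; aux=22
item=2: not %3==0, acc = (-2)-1 = -3; aux=24
acc+aux = (-3)+24 = 21

21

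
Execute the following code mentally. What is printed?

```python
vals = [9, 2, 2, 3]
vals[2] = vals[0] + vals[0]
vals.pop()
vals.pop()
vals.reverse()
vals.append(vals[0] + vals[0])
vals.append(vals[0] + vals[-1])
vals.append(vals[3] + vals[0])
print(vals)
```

vals[2] = vals[0]+vals[0] = 9+9 = 18 → [9, 2, 18, 3]
pop() removes 3 → [9, 2, 18]
pop() removes 18 → [9, 2]
reverse → [2, 9]
append vals[0]+vals[0] = 2+2 = 4 → [2, 9, 4]
append vals[0]+vals[-1] = 2+4 = 6 → [2, 9, 4, 6]
append vals[3]+vals[0] = 6+2 = 8 → [2, 9, 4, 6, 8]

[2, 9, 4, 6, 8]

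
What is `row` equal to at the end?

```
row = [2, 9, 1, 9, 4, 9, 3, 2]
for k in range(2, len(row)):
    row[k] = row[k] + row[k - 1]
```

k=2: row[2] = 1+9 = 10 → [2, 9, 10, 9, 4, 9, 3, 2]
k=3: row[3] = 9+10 = 19 → [2, 9, 10, 19, 4, 9, 3, 2]
k=4: row[4] = 4+19 = 23 → [2, 9, 10, 19, 23, 9, 3, 2]
k=5: row[5] = 9+23 = 32 → [2, 9, 10, 19, 23, 32, 3, 2]
k=6: row[6] = 3+32 = 35 → [2, 9, 10, 19, 23, 32, 35, 2]
k=7: row[7] = 2+35 = 37 → [2, 9, 10, 19, 23, 32, 35, 37]

[2, 9, 10, 19, 23, 32, 35, 37]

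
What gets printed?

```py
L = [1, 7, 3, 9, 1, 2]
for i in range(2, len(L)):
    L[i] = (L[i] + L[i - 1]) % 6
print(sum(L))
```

19

i=2: L[2] = (3+7)%6 = 4 → [1, 7, 4, 9, 1, 2]
i=3: L[3] = (9+4)%6 = 1 → [1, 7, 4, 1, 1, 2]
i=4: L[4] = (1+1)%6 = 2 → [1, 7, 4, 1, 2, 2]
i=5: L[5] = (2+2)%6 = 4 → [1, 7, 4, 1, 2, 4]
sum = 19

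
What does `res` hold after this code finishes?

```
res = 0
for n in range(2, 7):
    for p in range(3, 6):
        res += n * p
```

n=2,p=3: res = 0+6 = 6
n=2,p=4: res = 6+8 = 14
n=2,p=5: res = 14+10 = 24
n=3,p=3: res = 24+9 = 33
n=3,p=4: res = 33+12 = 45
n=3,p=5: res = 45+15 = 60
n=4,p=3: res = 60+12 = 72
n=4,p=4: res = 72+16 = 88
n=4,p=5: res = 88+20 = 108
n=5,p=3: res = 108+15 = 123
n=5,p=4: res = 123+20 = 143
n=5,p=5: res = 143+25 = 168
n=6,p=3: res = 168+18 = 186
n=6,p=4: res = 186+24 = 210
n=6,p=5: res = 210+30 = 240

240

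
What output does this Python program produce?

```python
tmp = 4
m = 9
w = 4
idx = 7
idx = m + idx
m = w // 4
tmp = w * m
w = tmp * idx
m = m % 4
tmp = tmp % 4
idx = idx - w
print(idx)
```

idx = 9+7 = 16
m = 4//4 = 1
tmp = 4*1 = 4
w = 4*16 = 64
m = 1%4 = 1
tmp = 4%4 = 0
idx = 16-64 = -48

-48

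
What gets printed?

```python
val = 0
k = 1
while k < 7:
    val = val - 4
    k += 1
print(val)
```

-24

k=1: val = 0-4 = -4
k=2: val = (-4)-4 = -8
k=3: val = (-8)-4 = -12
k=4: val = (-12)-4 = -16
k=5: val = (-16)-4 = -20
k=6: val = (-20)-4 = -24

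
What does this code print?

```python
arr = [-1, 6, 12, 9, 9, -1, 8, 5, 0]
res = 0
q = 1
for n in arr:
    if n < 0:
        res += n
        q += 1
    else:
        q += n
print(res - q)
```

-54

n=-1: <0, res = 0+(-1) = -1; q=2
n=6: not <0; q=8
n=12: not <0; q=20
n=9: not <0; q=29
n=9: not <0; q=38
n=-1: <0, res = (-1)+(-1) = -2; q=39
n=8: not <0; q=47
n=5: not <0; q=52
n=0: not <0; q=52
res-q = (-2)-52 = -54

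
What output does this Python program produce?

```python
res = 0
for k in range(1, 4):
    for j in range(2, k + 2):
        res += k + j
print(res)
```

k=1,j=2: res = 0+3 = 3
k=2,j=2: res = 3+4 = 7
k=2,j=3: res = 7+5 = 12
k=3,j=2: res = 12+5 = 17
k=3,j=3: res = 17+6 = 23
k=3,j=4: res = 23+7 = 30

30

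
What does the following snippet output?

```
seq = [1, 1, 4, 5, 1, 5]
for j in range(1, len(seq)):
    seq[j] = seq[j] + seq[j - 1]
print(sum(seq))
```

j=1: seq[1] = 1+1 = 2 → [1, 2, 4, 5, 1, 5]
j=2: seq[2] = 4+2 = 6 → [1, 2, 6, 5, 1, 5]
j=3: seq[3] = 5+6 = 11 → [1, 2, 6, 11, 1, 5]
j=4: seq[4] = 1+11 = 12 → [1, 2, 6, 11, 12, 5]
j=5: seq[5] = 5+12 = 17 → [1, 2, 6, 11, 12, 17]
sum = 49

49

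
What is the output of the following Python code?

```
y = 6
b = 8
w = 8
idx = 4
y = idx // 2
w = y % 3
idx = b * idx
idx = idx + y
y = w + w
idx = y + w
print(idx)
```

6

y = 4//2 = 2
w = 2%3 = 2
idx = 8*4 = 32
idx = 32+2 = 34
y = 2+2 = 4
idx = 4+2 = 6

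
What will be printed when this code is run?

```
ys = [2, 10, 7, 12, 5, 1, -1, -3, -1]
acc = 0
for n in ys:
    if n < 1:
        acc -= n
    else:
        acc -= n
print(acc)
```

-32

n=2: not <1, acc = 0-2 = -2
n=10: not <1, acc = (-2)-10 = -12
n=7: not <1, acc = (-12)-7 = -19
n=12: not <1, acc = (-19)-12 = -31
n=5: not <1, acc = (-31)-5 = -36
n=1: not <1, acc = (-36)-1 = -37
n=-1: <1, acc = (-37)-(-1) = -36
n=-3: <1, acc = (-36)-(-3) = -33
n=-1: <1, acc = (-33)-(-1) = -32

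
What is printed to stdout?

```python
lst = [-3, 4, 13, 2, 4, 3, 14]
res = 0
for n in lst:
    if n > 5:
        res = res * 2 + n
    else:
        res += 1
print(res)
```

n=-3: not >5, res = 0+1 = 1
n=4: not >5, res = 1+1 = 2
n=13: >5, res = 2*2+13 = 17
n=2: not >5, res = 17+1 = 18
n=4: not >5, res = 18+1 = 19
n=3: not >5, res = 19+1 = 20
n=14: >5, res = 20*2+14 = 54

54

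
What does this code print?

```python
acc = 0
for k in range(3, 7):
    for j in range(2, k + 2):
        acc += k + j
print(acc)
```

156

k=3,j=2: acc = 0+5 = 5
k=3,j=3: acc = 5+6 = 11
k=3,j=4: acc = 11+7 = 18
k=4,j=2: acc = 18+6 = 24
k=4,j=3: acc = 24+7 = 31
k=4,j=4: acc = 31+8 = 39
k=4,j=5: acc = 39+9 = 48
k=5,j=2: acc = 48+7 = 55
k=5,j=3: acc = 55+8 = 63
k=5,j=4: acc = 63+9 = 72
k=5,j=5: acc = 72+10 = 82
k=5,j=6: acc = 82+11 = 93
k=6,j=2: acc = 93+8 = 101
k=6,j=3: acc = 101+9 = 110
k=6,j=4: acc = 110+10 = 120
k=6,j=5: acc = 120+11 = 131
k=6,j=6: acc = 131+12 = 143
k=6,j=7: acc = 143+13 = 156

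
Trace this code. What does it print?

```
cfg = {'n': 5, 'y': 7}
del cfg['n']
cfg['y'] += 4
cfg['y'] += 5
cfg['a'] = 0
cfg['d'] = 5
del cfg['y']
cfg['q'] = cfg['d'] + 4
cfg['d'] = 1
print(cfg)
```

{'a': 0, 'd': 1, 'q': 9}

del 'n' → {'y': 7}
cfg['y'] = 7+4 = 11 → {'y': 11}
cfg['y'] = 11+5 = 16 → {'y': 16}
cfg['a'] = 0 → {'y': 16, 'a': 0}
cfg['d'] = 5 → {'y': 16, 'a': 0, 'd': 5}
del 'y' → {'a': 0, 'd': 5}
cfg['q'] = cfg['d']+4 = 9 → {'a': 0, 'd': 5, 'q': 9}
cfg['d'] = 1 → {'a': 0, 'd': 1, 'q': 9}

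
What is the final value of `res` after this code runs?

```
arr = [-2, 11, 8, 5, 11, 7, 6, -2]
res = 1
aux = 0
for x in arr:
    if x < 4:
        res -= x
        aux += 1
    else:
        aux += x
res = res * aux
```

x=-2: <4, res = 1-(-2) = 3; aux=1
x=11: not <4; aux=12
x=8: not <4; aux=20
x=5: not <4; aux=25
x=11: not <4; aux=36
x=7: not <4; aux=43
x=6: not <4; aux=49
x=-2: <4, res = 3-(-2) = 5; aux=50
res*aux = 5*50 = 250

250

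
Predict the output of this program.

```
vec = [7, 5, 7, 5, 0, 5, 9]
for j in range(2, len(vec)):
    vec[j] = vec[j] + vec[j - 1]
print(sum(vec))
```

111

j=2: vec[2] = 7+5 = 12 → [7, 5, 12, 5, 0, 5, 9]
j=3: vec[3] = 5+12 = 17 → [7, 5, 12, 17, 0, 5, 9]
j=4: vec[4] = 0+17 = 17 → [7, 5, 12, 17, 17, 5, 9]
j=5: vec[5] = 5+17 = 22 → [7, 5, 12, 17, 17, 22, 9]
j=6: vec[6] = 9+22 = 31 → [7, 5, 12, 17, 17, 22, 31]
sum = 111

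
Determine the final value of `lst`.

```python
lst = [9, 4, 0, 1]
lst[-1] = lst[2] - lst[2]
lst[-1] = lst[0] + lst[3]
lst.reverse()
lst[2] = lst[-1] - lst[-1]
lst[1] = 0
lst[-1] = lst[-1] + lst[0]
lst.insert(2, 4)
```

lst[-1] = lst[2]-lst[2] = 0-0 = 0 → [9, 4, 0, 0]
lst[-1] = lst[0]+lst[3] = 9+0 = 9 → [9, 4, 0, 9]
reverse → [9, 0, 4, 9]
lst[2] = lst[-1]-lst[-1] = 9-9 = 0 → [9, 0, 0, 9]
lst[1] = 0 → [9, 0, 0, 9]
lst[-1] = lst[-1]+lst[0] = 9+9 = 18 → [9, 0, 0, 18]
insert 4 at 2 → [9, 0, 4, 0, 18]

[9, 0, 4, 0, 18]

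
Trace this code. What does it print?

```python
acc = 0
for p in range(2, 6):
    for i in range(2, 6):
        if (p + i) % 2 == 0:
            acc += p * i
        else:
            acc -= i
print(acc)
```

p=2,i=2: even sum, acc = 0+4 = 4
p=2,i=3: odd sum, acc = 4-3 = 1
p=2,i=4: even sum, acc = 1+8 = 9
p=2,i=5: odd sum, acc = 9-5 = 4
p=3,i=2: odd sum, acc = 4-2 = 2
p=3,i=3: even sum, acc = 2+9 = 11
p=3,i=4: odd sum, acc = 11-4 = 7
p=3,i=5: even sum, acc = 7+15 = 22
p=4,i=2: even sum, acc = 22+8 = 30
p=4,i=3: odd sum, acc = 30-3 = 27
p=4,i=4: even sum, acc = 27+16 = 43
p=4,i=5: odd sum, acc = 43-5 = 38
p=5,i=2: odd sum, acc = 38-2 = 36
p=5,i=3: even sum, acc = 36+15 = 51
p=5,i=4: odd sum, acc = 51-4 = 47
p=5,i=5: even sum, acc = 47+25 = 72

72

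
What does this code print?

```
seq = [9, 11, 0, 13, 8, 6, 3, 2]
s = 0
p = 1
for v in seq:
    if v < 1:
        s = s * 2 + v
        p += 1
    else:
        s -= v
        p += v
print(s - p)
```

v=9: not <1, s = 0-9 = -9; p=10
v=11: not <1, s = (-9)-11 = -20; p=21
v=0: <1, s = (-20)*2+0 = -40; p=22
v=13: not <1, s = (-40)-13 = -53; p=35
v=8: not <1, s = (-53)-8 = -61; p=43
v=6: not <1, s = (-61)-6 = -67; p=49
v=3: not <1, s = (-67)-3 = -70; p=52
v=2: not <1, s = (-70)-2 = -72; p=54
s-p = (-72)-54 = -126

-126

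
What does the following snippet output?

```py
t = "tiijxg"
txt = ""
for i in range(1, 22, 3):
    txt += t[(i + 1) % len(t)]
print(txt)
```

igigigi

i=1: add t[2]='i' → 'i'
i=4: add t[5]='g' → 'ig'
i=7: add t[2]='i' → 'igi'
i=10: add t[5]='g' → 'igig'
i=13: add t[2]='i' → 'igigi'
i=16: add t[5]='g' → 'igigig'
i=19: add t[2]='i' → 'igigigi'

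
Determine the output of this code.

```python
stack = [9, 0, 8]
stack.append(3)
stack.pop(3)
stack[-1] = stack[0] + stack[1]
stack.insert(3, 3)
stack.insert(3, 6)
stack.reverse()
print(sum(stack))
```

append 3 → [9, 0, 8, 3]
pop(3) removes 3 → [9, 0, 8]
stack[-1] = stack[0]+stack[1] = 9+0 = 9 → [9, 0, 9]
insert 3 at 3 → [9, 0, 9, 3]
insert 6 at 3 → [9, 0, 9, 6, 3]
reverse → [3, 6, 9, 0, 9]
sum = 27

27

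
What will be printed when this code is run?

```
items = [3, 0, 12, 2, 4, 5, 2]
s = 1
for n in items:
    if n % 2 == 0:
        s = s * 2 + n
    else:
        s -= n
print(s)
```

40

n=3: not even, s = 1-3 = -2
n=0: even, s = (-2)*2+0 = -4
n=12: even, s = (-4)*2+12 = 4
n=2: even, s = 4*2+2 = 10
n=4: even, s = 10*2+4 = 24
n=5: not even, s = 24-5 = 19
n=2: even, s = 19*2+2 = 40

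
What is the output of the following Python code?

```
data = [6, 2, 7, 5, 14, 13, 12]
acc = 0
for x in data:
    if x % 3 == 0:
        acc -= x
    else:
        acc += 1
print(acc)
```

-13

x=6: %3==0, acc = 0-6 = -6
x=2: not %3==0, acc = (-6)+1 = -5
x=7: not %3==0, acc = (-5)+1 = -4
x=5: not %3==0, acc = (-4)+1 = -3
x=14: not %3==0, acc = (-3)+1 = -2
x=13: not %3==0, acc = (-2)+1 = -1
x=12: %3==0, acc = (-1)-12 = -13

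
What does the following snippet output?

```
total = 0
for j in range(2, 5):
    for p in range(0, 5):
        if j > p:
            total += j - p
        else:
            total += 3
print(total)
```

37

j=2,p=0: 2>0, total = 0+2 = 2
j=2,p=1: 2>1, total = 2+1 = 3
j=2,p=2: not 2>2, total = 3+3 = 6
j=2,p=3: not 2>3, total = 6+3 = 9
j=2,p=4: not 2>4, total = 9+3 = 12
j=3,p=0: 3>0, total = 12+3 = 15
j=3,p=1: 3>1, total = 15+2 = 17
j=3,p=2: 3>2, total = 17+1 = 18
j=3,p=3: not 3>3, total = 18+3 = 21
j=3,p=4: not 3>4, total = 21+3 = 24
j=4,p=0: 4>0, total = 24+4 = 28
j=4,p=1: 4>1, total = 28+3 = 31
j=4,p=2: 4>2, total = 31+2 = 33
j=4,p=3: 4>3, total = 33+1 = 34
j=4,p=4: not 4>4, total = 34+3 = 37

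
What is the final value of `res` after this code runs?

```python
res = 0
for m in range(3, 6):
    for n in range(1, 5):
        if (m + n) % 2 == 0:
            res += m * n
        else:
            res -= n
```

m=3,n=1: even sum, res = 0+3 = 3
m=3,n=2: odd sum, res = 3-2 = 1
m=3,n=3: even sum, res = 1+9 = 10
m=3,n=4: odd sum, res = 10-4 = 6
m=4,n=1: odd sum, res = 6-1 = 5
m=4,n=2: even sum, res = 5+8 = 13
m=4,n=3: odd sum, res = 13-3 = 10
m=4,n=4: even sum, res = 10+16 = 26
m=5,n=1: even sum, res = 26+5 = 31
m=5,n=2: odd sum, res = 31-2 = 29
m=5,n=3: even sum, res = 29+15 = 44
m=5,n=4: odd sum, res = 44-4 = 40

40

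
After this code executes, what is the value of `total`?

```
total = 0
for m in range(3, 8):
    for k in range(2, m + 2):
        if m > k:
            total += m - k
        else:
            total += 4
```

75

m=3,k=2: 3>2, total = 0+1 = 1
m=3,k=3: not 3>3, total = 1+4 = 5
m=3,k=4: not 3>4, total = 5+4 = 9
m=4,k=2: 4>2, total = 9+2 = 11
m=4,k=3: 4>3, total = 11+1 = 12
m=4,k=4: not 4>4, total = 12+4 = 16
m=4,k=5: not 4>5, total = 16+4 = 20
m=5,k=2: 5>2, total = 20+3 = 23
m=5,k=3: 5>3, total = 23+2 = 25
m=5,k=4: 5>4, total = 25+1 = 26
m=5,k=5: not 5>5, total = 26+4 = 30
m=5,k=6: not 5>6, total = 30+4 = 34
m=6,k=2: 6>2, total = 34+4 = 38
m=6,k=3: 6>3, total = 38+3 = 41
m=6,k=4: 6>4, total = 41+2 = 43
m=6,k=5: 6>5, total = 43+1 = 44
m=6,k=6: not 6>6, total = 44+4 = 48
m=6,k=7: not 6>7, total = 48+4 = 52
m=7,k=2: 7>2, total = 52+5 = 57
m=7,k=3: 7>3, total = 57+4 = 61
m=7,k=4: 7>4, total = 61+3 = 64
m=7,k=5: 7>5, total = 64+2 = 66
m=7,k=6: 7>6, total = 66+1 = 67
m=7,k=7: not 7>7, total = 67+4 = 71
m=7,k=8: not 7>8, total = 71+4 = 75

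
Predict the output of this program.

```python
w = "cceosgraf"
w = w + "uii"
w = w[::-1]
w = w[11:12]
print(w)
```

c

+ 'uii' → 'cceosgrafuii'
reverse → 'iiufargsoecc'
slice [11:12] → 'c'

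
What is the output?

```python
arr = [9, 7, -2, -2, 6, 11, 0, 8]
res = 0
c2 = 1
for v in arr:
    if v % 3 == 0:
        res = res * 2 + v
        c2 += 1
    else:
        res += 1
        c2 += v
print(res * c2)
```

1638

v=9: %3==0, res = 0*2+9 = 9; c2=2
v=7: not %3==0, res = 9+1 = 10; c2=9
v=-2: not %3==0, res = 10+1 = 11; c2=7
v=-2: not %3==0, res = 11+1 = 12; c2=5
v=6: %3==0, res = 12*2+6 = 30; c2=6
v=11: not %3==0, res = 30+1 = 31; c2=17
v=0: %3==0, res = 31*2+0 = 62; c2=18
v=8: not %3==0, res = 62+1 = 63; c2=26
res*c2 = 63*26 = 1638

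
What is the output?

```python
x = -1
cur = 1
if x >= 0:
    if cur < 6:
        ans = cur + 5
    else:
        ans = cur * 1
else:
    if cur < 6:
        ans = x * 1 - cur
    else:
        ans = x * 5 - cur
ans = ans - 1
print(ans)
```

x=-1, cur=1
x >= 0 is False; cur < 6 is True
→ ans = x * 1 - cur = -2
ans = (-2)-1 = -3

-3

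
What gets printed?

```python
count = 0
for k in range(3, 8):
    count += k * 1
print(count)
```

25

k=3: count = 0+3*1 = 3
k=4: count = 3+4*1 = 7
k=5: count = 7+5*1 = 12
k=6: count = 12+6*1 = 18
k=7: count = 18+7*1 = 25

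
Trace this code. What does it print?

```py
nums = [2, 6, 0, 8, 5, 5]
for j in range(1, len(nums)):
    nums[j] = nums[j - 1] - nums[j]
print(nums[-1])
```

-22

j=1: nums[1] = 2-6 = -4 → [2, -4, 0, 8, 5, 5]
j=2: nums[2] = (-4)-0 = -4 → [2, -4, -4, 8, 5, 5]
j=3: nums[3] = (-4)-8 = -12 → [2, -4, -4, -12, 5, 5]
j=4: nums[4] = (-12)-5 = -17 → [2, -4, -4, -12, -17, 5]
j=5: nums[5] = (-17)-5 = -22 → [2, -4, -4, -12, -17, -22]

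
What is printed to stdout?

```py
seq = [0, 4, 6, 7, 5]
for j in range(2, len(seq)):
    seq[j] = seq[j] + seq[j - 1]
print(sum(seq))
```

53

j=2: seq[2] = 6+4 = 10 → [0, 4, 10, 7, 5]
j=3: seq[3] = 7+10 = 17 → [0, 4, 10, 17, 5]
j=4: seq[4] = 5+17 = 22 → [0, 4, 10, 17, 22]
sum = 53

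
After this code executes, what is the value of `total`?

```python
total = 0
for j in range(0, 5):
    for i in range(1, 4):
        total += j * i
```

60

j=0,i=1: total = 0+0 = 0
j=0,i=2: total = 0+0 = 0
j=0,i=3: total = 0+0 = 0
j=1,i=1: total = 0+1 = 1
j=1,i=2: total = 1+2 = 3
j=1,i=3: total = 3+3 = 6
j=2,i=1: total = 6+2 = 8
j=2,i=2: total = 8+4 = 12
j=2,i=3: total = 12+6 = 18
j=3,i=1: total = 18+3 = 21
j=3,i=2: total = 21+6 = 27
j=3,i=3: total = 27+9 = 36
j=4,i=1: total = 36+4 = 40
j=4,i=2: total = 40+8 = 48
j=4,i=3: total = 48+12 = 60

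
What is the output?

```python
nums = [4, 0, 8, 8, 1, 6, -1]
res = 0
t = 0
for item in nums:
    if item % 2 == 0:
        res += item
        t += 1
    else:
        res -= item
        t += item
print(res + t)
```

31

item=4: even, res = 0+4 = 4; t=1
item=0: even, res = 4+0 = 4; t=2
item=8: even, res = 4+8 = 12; t=3
item=8: even, res = 12+8 = 20; t=4
item=1: not even, res = 20-1 = 19; t=5
item=6: even, res = 19+6 = 25; t=6
item=-1: not even, res = 25-(-1) = 26; t=5
res+t = 26+5 = 31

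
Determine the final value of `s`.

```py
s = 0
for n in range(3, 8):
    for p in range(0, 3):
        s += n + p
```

n=3,p=0: s = 0+3 = 3
n=3,p=1: s = 3+4 = 7
n=3,p=2: s = 7+5 = 12
n=4,p=0: s = 12+4 = 16
n=4,p=1: s = 16+5 = 21
n=4,p=2: s = 21+6 = 27
n=5,p=0: s = 27+5 = 32
n=5,p=1: s = 32+6 = 38
n=5,p=2: s = 38+7 = 45
n=6,p=0: s = 45+6 = 51
n=6,p=1: s = 51+7 = 58
n=6,p=2: s = 58+8 = 66
n=7,p=0: s = 66+7 = 73
n=7,p=1: s = 73+8 = 81
n=7,p=2: s = 81+9 = 90

90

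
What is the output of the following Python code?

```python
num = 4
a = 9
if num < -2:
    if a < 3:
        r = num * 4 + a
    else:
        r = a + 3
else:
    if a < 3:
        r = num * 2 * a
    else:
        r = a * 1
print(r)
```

num=4, a=9
num < -2 is False; a < 3 is False
→ r = a * 1 = 9

9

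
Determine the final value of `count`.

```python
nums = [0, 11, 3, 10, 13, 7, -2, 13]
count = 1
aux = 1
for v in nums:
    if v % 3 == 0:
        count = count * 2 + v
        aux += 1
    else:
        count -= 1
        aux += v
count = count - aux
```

-55

v=0: %3==0, count = 1*2+0 = 2; aux=2
v=11: not %3==0, count = 2-1 = 1; aux=13
v=3: %3==0, count = 1*2+3 = 5; aux=14
v=10: not %3==0, count = 5-1 = 4; aux=24
v=13: not %3==0, count = 4-1 = 3; aux=37
v=7: not %3==0, count = 3-1 = 2; aux=44
v=-2: not %3==0, count = 2-1 = 1; aux=42
v=13: not %3==0, count = 1-1 = 0; aux=55
count-aux = 0-55 = -55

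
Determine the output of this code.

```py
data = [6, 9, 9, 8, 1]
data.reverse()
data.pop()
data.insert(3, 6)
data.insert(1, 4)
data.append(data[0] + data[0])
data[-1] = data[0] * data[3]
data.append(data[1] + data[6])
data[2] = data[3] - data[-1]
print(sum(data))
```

47

reverse → [1, 8, 9, 9, 6]
pop() removes 6 → [1, 8, 9, 9]
insert 6 at 3 → [1, 8, 9, 6, 9]
insert 4 at 1 → [1, 4, 8, 9, 6, 9]
append data[0]+data[0] = 1+1 = 2 → [1, 4, 8, 9, 6, 9, 2]
data[-1] = data[0]*data[3] = 1*9 = 9 → [1, 4, 8, 9, 6, 9, 9]
append data[1]+data[6] = 4+9 = 13 → [1, 4, 8, 9, 6, 9, 9, 13]
data[2] = data[3]-data[-1] = 9-13 = -4 → [1, 4, -4, 9, 6, 9, 9, 13]
sum = 47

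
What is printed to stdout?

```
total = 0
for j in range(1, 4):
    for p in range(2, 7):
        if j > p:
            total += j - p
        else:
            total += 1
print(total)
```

j=1,p=2: not 1>2, total = 0+1 = 1
j=1,p=3: not 1>3, total = 1+1 = 2
j=1,p=4: not 1>4, total = 2+1 = 3
j=1,p=5: not 1>5, total = 3+1 = 4
j=1,p=6: not 1>6, total = 4+1 = 5
j=2,p=2: not 2>2, total = 5+1 = 6
j=2,p=3: not 2>3, total = 6+1 = 7
j=2,p=4: not 2>4, total = 7+1 = 8
j=2,p=5: not 2>5, total = 8+1 = 9
j=2,p=6: not 2>6, total = 9+1 = 10
j=3,p=2: 3>2, total = 10+1 = 11
j=3,p=3: not 3>3, total = 11+1 = 12
j=3,p=4: not 3>4, total = 12+1 = 13
j=3,p=5: not 3>5, total = 13+1 = 14
j=3,p=6: not 3>6, total = 14+1 = 15

15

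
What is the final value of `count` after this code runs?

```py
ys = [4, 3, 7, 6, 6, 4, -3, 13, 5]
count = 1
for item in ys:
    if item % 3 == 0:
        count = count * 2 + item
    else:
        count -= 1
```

item=4: not %3==0, count = 1-1 = 0
item=3: %3==0, count = 0*2+3 = 3
item=7: not %3==0, count = 3-1 = 2
item=6: %3==0, count = 2*2+6 = 10
item=6: %3==0, count = 10*2+6 = 26
item=4: not %3==0, count = 26-1 = 25
item=-3: %3==0, count = 25*2+(-3) = 47
item=13: not %3==0, count = 47-1 = 46
item=5: not %3==0, count = 46-1 = 45

45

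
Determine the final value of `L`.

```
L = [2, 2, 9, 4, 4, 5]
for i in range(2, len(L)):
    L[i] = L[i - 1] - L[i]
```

[2, 2, -7, -11, -15, -20]

i=2: L[2] = 2-9 = -7 → [2, 2, -7, 4, 4, 5]
i=3: L[3] = (-7)-4 = -11 → [2, 2, -7, -11, 4, 5]
i=4: L[4] = (-11)-4 = -15 → [2, 2, -7, -11, -15, 5]
i=5: L[5] = (-15)-5 = -20 → [2, 2, -7, -11, -15, -20]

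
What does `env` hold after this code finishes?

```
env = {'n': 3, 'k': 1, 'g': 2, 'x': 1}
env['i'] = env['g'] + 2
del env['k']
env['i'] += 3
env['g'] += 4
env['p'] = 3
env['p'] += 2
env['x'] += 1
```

env['i'] = env['g']+2 = 4 → {'n': 3, 'k': 1, 'g': 2, 'x': 1, 'i': 4}
del 'k' → {'n': 3, 'g': 2, 'x': 1, 'i': 4}
env['i'] = 4+3 = 7 → {'n': 3, 'g': 2, 'x': 1, 'i': 7}
env['g'] = 2+4 = 6 → {'n': 3, 'g': 6, 'x': 1, 'i': 7}
env['p'] = 3 → {'n': 3, 'g': 6, 'x': 1, 'i': 7, 'p': 3}
env['p'] = 3+2 = 5 → {'n': 3, 'g': 6, 'x': 1, 'i': 7, 'p': 5}
env['x'] = 1+1 = 2 → {'n': 3, 'g': 6, 'x': 2, 'i': 7, 'p': 5}

{'n': 3, 'g': 6, 'x': 2, 'i': 7, 'p': 5}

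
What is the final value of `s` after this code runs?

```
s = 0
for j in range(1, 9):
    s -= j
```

j=1: s = 0-1 = -1
j=2: s = (-1)-2 = -3
j=3: s = (-3)-3 = -6
j=4: s = (-6)-4 = -10
j=5: s = (-10)-5 = -15
j=6: s = (-15)-6 = -21
j=7: s = (-21)-7 = -28
j=8: s = (-28)-8 = -36

-36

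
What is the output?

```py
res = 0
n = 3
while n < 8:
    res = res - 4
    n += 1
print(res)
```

n=3: res = 0-4 = -4
n=4: res = (-4)-4 = -8
n=5: res = (-8)-4 = -12
n=6: res = (-12)-4 = -16
n=7: res = (-16)-4 = -20

-20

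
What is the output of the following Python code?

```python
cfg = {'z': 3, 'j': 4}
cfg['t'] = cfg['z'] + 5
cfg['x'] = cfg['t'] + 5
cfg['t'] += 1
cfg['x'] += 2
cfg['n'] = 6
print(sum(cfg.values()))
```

37

cfg['t'] = cfg['z']+5 = 8 → {'z': 3, 'j': 4, 't': 8}
cfg['x'] = cfg['t']+5 = 13 → {'z': 3, 'j': 4, 't': 8, 'x': 13}
cfg['t'] = 8+1 = 9 → {'z': 3, 'j': 4, 't': 9, 'x': 13}
cfg['x'] = 13+2 = 15 → {'z': 3, 'j': 4, 't': 9, 'x': 15}
cfg['n'] = 6 → {'z': 3, 'j': 4, 't': 9, 'x': 15, 'n': 6}
sum of values = 37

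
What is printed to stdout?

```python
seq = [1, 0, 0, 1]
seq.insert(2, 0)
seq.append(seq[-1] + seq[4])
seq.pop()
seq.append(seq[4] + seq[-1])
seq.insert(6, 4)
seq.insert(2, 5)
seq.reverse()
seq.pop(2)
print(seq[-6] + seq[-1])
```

insert 0 at 2 → [1, 0, 0, 0, 1]
append seq[-1]+seq[4] = 1+1 = 2 → [1, 0, 0, 0, 1, 2]
pop() removes 2 → [1, 0, 0, 0, 1]
append seq[4]+seq[-1] = 1+1 = 2 → [1, 0, 0, 0, 1, 2]
insert 4 at 6 → [1, 0, 0, 0, 1, 2, 4]
insert 5 at 2 → [1, 0, 5, 0, 0, 1, 2, 4]
reverse → [4, 2, 1, 0, 0, 5, 0, 1]
pop(2) removes 1 → [4, 2, 0, 0, 5, 0, 1]
seq[-6]+seq[-1] = 2+1 = 3

3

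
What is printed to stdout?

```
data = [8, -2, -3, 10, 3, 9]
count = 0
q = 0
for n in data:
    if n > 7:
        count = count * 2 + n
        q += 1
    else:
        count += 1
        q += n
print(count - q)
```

n=8: >7, count = 0*2+8 = 8; q=1
n=-2: not >7, count = 8+1 = 9; q=-1
n=-3: not >7, count = 9+1 = 10; q=-4
n=10: >7, count = 10*2+10 = 30; q=-3
n=3: not >7, count = 30+1 = 31; q=0
n=9: >7, count = 31*2+9 = 71; q=1
count-q = 71-1 = 70

70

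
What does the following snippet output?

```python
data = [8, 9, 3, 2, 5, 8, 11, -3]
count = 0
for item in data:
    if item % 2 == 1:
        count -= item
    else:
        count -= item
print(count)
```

item=8: not odd, count = 0-8 = -8
item=9: odd, count = (-8)-9 = -17
item=3: odd, count = (-17)-3 = -20
item=2: not odd, count = (-20)-2 = -22
item=5: odd, count = (-22)-5 = -27
item=8: not odd, count = (-27)-8 = -35
item=11: odd, count = (-35)-11 = -46
item=-3: odd, count = (-46)-(-3) = -43

-43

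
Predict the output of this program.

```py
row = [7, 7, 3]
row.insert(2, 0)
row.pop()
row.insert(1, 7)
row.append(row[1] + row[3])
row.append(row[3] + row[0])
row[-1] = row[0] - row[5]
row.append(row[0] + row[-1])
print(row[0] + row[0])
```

14

insert 0 at 2 → [7, 7, 0, 3]
pop() removes 3 → [7, 7, 0]
insert 7 at 1 → [7, 7, 7, 0]
append row[1]+row[3] = 7+0 = 7 → [7, 7, 7, 0, 7]
append row[3]+row[0] = 0+7 = 7 → [7, 7, 7, 0, 7, 7]
row[-1] = row[0]-row[5] = 7-7 = 0 → [7, 7, 7, 0, 7, 0]
append row[0]+row[-1] = 7+0 = 7 → [7, 7, 7, 0, 7, 0, 7]
row[0]+row[0] = 7+7 = 14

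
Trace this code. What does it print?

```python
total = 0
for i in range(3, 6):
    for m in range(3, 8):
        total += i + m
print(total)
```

135

i=3,m=3: total = 0+6 = 6
i=3,m=4: total = 6+7 = 13
i=3,m=5: total = 13+8 = 21
i=3,m=6: total = 21+9 = 30
i=3,m=7: total = 30+10 = 40
i=4,m=3: total = 40+7 = 47
i=4,m=4: total = 47+8 = 55
i=4,m=5: total = 55+9 = 64
i=4,m=6: total = 64+10 = 74
i=4,m=7: total = 74+11 = 85
i=5,m=3: total = 85+8 = 93
i=5,m=4: total = 93+9 = 102
i=5,m=5: total = 102+10 = 112
i=5,m=6: total = 112+11 = 123
i=5,m=7: total = 123+12 = 135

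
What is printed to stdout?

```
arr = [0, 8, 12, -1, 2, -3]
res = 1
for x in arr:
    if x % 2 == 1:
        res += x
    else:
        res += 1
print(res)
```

x=0: not odd, res = 1+1 = 2
x=8: not odd, res = 2+1 = 3
x=12: not odd, res = 3+1 = 4
x=-1: odd, res = 4+(-1) = 3
x=2: not odd, res = 3+1 = 4
x=-3: odd, res = 4+(-3) = 1

1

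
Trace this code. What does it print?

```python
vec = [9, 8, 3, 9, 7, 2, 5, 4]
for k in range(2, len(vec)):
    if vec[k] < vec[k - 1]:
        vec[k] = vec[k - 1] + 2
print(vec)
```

[9, 8, 10, 12, 14, 16, 18, 20]

k=2: 3<8, vec[2] = 8+2 = 10 → [9, 8, 10, 9, 7, 2, 5, 4]
k=3: 9<10, vec[3] = 10+2 = 12 → [9, 8, 10, 12, 7, 2, 5, 4]
k=4: 7<12, vec[4] = 12+2 = 14 → [9, 8, 10, 12, 14, 2, 5, 4]
k=5: 2<14, vec[5] = 14+2 = 16 → [9, 8, 10, 12, 14, 16, 5, 4]
k=6: 5<16, vec[6] = 16+2 = 18 → [9, 8, 10, 12, 14, 16, 18, 4]
k=7: 4<18, vec[7] = 18+2 = 20 → [9, 8, 10, 12, 14, 16, 18, 20]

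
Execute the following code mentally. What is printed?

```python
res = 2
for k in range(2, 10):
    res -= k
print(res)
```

k=2: res = 2-2 = 0
k=3: res = 0-3 = -3
k=4: res = (-3)-4 = -7
k=5: res = (-7)-5 = -12
k=6: res = (-12)-6 = -18
k=7: res = (-18)-7 = -25
k=8: res = (-25)-8 = -33
k=9: res = (-33)-9 = -42

-42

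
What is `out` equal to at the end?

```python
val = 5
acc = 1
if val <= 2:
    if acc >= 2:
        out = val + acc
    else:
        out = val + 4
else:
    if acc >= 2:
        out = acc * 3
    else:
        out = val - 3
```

2

val=5, acc=1
val <= 2 is False; acc >= 2 is False
→ out = val - 3 = 2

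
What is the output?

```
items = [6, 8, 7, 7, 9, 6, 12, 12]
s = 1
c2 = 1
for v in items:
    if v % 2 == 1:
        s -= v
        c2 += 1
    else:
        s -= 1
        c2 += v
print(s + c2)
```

21

v=6: not odd, s = 1-1 = 0; c2=7
v=8: not odd, s = 0-1 = -1; c2=15
v=7: odd, s = (-1)-7 = -8; c2=16
v=7: odd, s = (-8)-7 = -15; c2=17
v=9: odd, s = (-15)-9 = -24; c2=18
v=6: not odd, s = (-24)-1 = -25; c2=24
v=12: not odd, s = (-25)-1 = -26; c2=36
v=12: not odd, s = (-26)-1 = -27; c2=48
s+c2 = (-27)+48 = 21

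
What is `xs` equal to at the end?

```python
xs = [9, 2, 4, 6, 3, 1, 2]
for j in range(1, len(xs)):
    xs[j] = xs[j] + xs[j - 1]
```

[9, 11, 15, 21, 24, 25, 27]

j=1: xs[1] = 2+9 = 11 → [9, 11, 4, 6, 3, 1, 2]
j=2: xs[2] = 4+11 = 15 → [9, 11, 15, 6, 3, 1, 2]
j=3: xs[3] = 6+15 = 21 → [9, 11, 15, 21, 3, 1, 2]
j=4: xs[4] = 3+21 = 24 → [9, 11, 15, 21, 24, 1, 2]
j=5: xs[5] = 1+24 = 25 → [9, 11, 15, 21, 24, 25, 2]
j=6: xs[6] = 2+25 = 27 → [9, 11, 15, 21, 24, 25, 27]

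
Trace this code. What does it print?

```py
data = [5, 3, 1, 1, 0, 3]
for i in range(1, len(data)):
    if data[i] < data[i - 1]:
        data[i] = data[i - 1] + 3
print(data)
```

i=1: 3<5, data[1] = 5+3 = 8 → [5, 8, 1, 1, 0, 3]
i=2: 1<8, data[2] = 8+3 = 11 → [5, 8, 11, 1, 0, 3]
i=3: 1<11, data[3] = 11+3 = 14 → [5, 8, 11, 14, 0, 3]
i=4: 0<14, data[4] = 14+3 = 17 → [5, 8, 11, 14, 17, 3]
i=5: 3<17, data[5] = 17+3 = 20 → [5, 8, 11, 14, 17, 20]

[5, 8, 11, 14, 17, 20]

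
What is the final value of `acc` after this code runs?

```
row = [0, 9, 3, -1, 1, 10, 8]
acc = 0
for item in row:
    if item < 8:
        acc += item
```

3

item=0: <8, acc = 0+0 = 0
item=9: not <8
item=3: <8, acc = 0+3 = 3
item=-1: <8, acc = 3+(-1) = 2
item=1: <8, acc = 2+1 = 3
item=10: not <8
item=8: not <8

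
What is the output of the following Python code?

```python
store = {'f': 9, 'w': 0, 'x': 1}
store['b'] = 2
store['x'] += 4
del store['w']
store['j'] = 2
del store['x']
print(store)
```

{'f': 9, 'b': 2, 'j': 2}

store['b'] = 2 → {'f': 9, 'w': 0, 'x': 1, 'b': 2}
store['x'] = 1+4 = 5 → {'f': 9, 'w': 0, 'x': 5, 'b': 2}
del 'w' → {'f': 9, 'x': 5, 'b': 2}
store['j'] = 2 → {'f': 9, 'x': 5, 'b': 2, 'j': 2}
del 'x' → {'f': 9, 'b': 2, 'j': 2}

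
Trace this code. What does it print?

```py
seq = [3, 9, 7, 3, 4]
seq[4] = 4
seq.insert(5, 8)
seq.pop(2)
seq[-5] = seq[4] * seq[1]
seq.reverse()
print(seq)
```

seq[4] = 4 → [3, 9, 7, 3, 4]
insert 8 at 5 → [3, 9, 7, 3, 4, 8]
pop(2) removes 7 → [3, 9, 3, 4, 8]
seq[-5] = seq[4]*seq[1] = 8*9 = 72 → [72, 9, 3, 4, 8]
reverse → [8, 4, 3, 9, 72]

[8, 4, 3, 9, 72]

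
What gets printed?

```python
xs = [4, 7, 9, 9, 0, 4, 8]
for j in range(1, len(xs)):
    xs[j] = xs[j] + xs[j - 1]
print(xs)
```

j=1: xs[1] = 7+4 = 11 → [4, 11, 9, 9, 0, 4, 8]
j=2: xs[2] = 9+11 = 20 → [4, 11, 20, 9, 0, 4, 8]
j=3: xs[3] = 9+20 = 29 → [4, 11, 20, 29, 0, 4, 8]
j=4: xs[4] = 0+29 = 29 → [4, 11, 20, 29, 29, 4, 8]
j=5: xs[5] = 4+29 = 33 → [4, 11, 20, 29, 29, 33, 8]
j=6: xs[6] = 8+33 = 41 → [4, 11, 20, 29, 29, 33, 41]

[4, 11, 20, 29, 29, 33, 41]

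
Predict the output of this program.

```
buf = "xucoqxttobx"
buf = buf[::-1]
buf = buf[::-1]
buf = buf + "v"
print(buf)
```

reverse → 'xbottxqocux'
reverse → 'xucoqxttobx'
+ 'v' → 'xucoqxttobxv'

xucoqxttobxv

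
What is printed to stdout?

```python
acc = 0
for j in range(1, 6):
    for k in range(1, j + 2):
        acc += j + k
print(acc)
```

j=1,k=1: acc = 0+2 = 2
j=1,k=2: acc = 2+3 = 5
j=2,k=1: acc = 5+3 = 8
j=2,k=2: acc = 8+4 = 12
j=2,k=3: acc = 12+5 = 17
j=3,k=1: acc = 17+4 = 21
j=3,k=2: acc = 21+5 = 26
j=3,k=3: acc = 26+6 = 32
j=3,k=4: acc = 32+7 = 39
j=4,k=1: acc = 39+5 = 44
j=4,k=2: acc = 44+6 = 50
j=4,k=3: acc = 50+7 = 57
j=4,k=4: acc = 57+8 = 65
j=4,k=5: acc = 65+9 = 74
j=5,k=1: acc = 74+6 = 80
j=5,k=2: acc = 80+7 = 87
j=5,k=3: acc = 87+8 = 95
j=5,k=4: acc = 95+9 = 104
j=5,k=5: acc = 104+10 = 114
j=5,k=6: acc = 114+11 = 125

125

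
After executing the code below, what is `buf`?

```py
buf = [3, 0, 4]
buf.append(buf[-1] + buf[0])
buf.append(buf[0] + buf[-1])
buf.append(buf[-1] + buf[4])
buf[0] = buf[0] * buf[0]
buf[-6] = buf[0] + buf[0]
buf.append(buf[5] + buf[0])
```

append buf[-1]+buf[0] = 4+3 = 7 → [3, 0, 4, 7]
append buf[0]+buf[-1] = 3+7 = 10 → [3, 0, 4, 7, 10]
append buf[-1]+buf[4] = 10+10 = 20 → [3, 0, 4, 7, 10, 20]
buf[0] = buf[0]*buf[0] = 3*3 = 9 → [9, 0, 4, 7, 10, 20]
buf[-6] = buf[0]+buf[0] = 9+9 = 18 → [18, 0, 4, 7, 10, 20]
append buf[5]+buf[0] = 20+18 = 38 → [18, 0, 4, 7, 10, 20, 38]

[18, 0, 4, 7, 10, 20, 38]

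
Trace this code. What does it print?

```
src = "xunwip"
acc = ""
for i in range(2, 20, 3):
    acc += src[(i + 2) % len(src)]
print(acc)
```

i=2: add src[4]='i' → 'i'
i=5: add src[1]='u' → 'iu'
i=8: add src[4]='i' → 'iui'
i=11: add src[1]='u' → 'iuiu'
i=14: add src[4]='i' → 'iuiui'
i=17: add src[1]='u' → 'iuiuiu'

iuiuiu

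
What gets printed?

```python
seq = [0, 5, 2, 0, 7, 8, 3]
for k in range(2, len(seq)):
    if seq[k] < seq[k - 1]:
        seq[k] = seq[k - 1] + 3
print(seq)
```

[0, 5, 8, 11, 14, 17, 20]

k=2: 2<5, seq[2] = 5+3 = 8 → [0, 5, 8, 0, 7, 8, 3]
k=3: 0<8, seq[3] = 8+3 = 11 → [0, 5, 8, 11, 7, 8, 3]
k=4: 7<11, seq[4] = 11+3 = 14 → [0, 5, 8, 11, 14, 8, 3]
k=5: 8<14, seq[5] = 14+3 = 17 → [0, 5, 8, 11, 14, 17, 3]
k=6: 3<17, seq[6] = 17+3 = 20 → [0, 5, 8, 11, 14, 17, 20]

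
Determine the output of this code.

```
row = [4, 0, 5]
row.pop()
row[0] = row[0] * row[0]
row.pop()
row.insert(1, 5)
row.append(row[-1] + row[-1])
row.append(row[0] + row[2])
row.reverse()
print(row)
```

[26, 10, 5, 16]

pop() removes 5 → [4, 0]
row[0] = row[0]*row[0] = 4*4 = 16 → [16, 0]
pop() removes 0 → [16]
insert 5 at 1 → [16, 5]
append row[-1]+row[-1] = 5+5 = 10 → [16, 5, 10]
append row[0]+row[2] = 16+10 = 26 → [16, 5, 10, 26]
reverse → [26, 10, 5, 16]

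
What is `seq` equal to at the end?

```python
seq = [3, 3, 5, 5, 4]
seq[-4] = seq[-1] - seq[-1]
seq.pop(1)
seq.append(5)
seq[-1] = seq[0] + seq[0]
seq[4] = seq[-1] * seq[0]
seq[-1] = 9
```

seq[-4] = seq[-1]-seq[-1] = 4-4 = 0 → [3, 0, 5, 5, 4]
pop(1) removes 0 → [3, 5, 5, 4]
append 5 → [3, 5, 5, 4, 5]
seq[-1] = seq[0]+seq[0] = 3+3 = 6 → [3, 5, 5, 4, 6]
seq[4] = seq[-1]*seq[0] = 6*3 = 18 → [3, 5, 5, 4, 18]
seq[-1] = 9 → [3, 5, 5, 4, 9]

[3, 5, 5, 4, 9]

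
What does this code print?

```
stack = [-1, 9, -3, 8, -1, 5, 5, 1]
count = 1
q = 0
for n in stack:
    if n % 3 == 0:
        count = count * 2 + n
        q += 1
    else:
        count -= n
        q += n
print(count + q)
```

24

n=-1: not %3==0, count = 1-(-1) = 2; q=-1
n=9: %3==0, count = 2*2+9 = 13; q=0
n=-3: %3==0, count = 13*2+(-3) = 23; q=1
n=8: not %3==0, count = 23-8 = 15; q=9
n=-1: not %3==0, count = 15-(-1) = 16; q=8
n=5: not %3==0, count = 16-5 = 11; q=13
n=5: not %3==0, count = 11-5 = 6; q=18
n=1: not %3==0, count = 6-1 = 5; q=19
count+q = 5+19 = 24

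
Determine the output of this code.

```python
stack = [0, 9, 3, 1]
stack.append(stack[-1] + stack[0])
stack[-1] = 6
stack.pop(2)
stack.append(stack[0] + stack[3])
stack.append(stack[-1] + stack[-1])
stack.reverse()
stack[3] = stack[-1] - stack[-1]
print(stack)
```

append stack[-1]+stack[0] = 1+0 = 1 → [0, 9, 3, 1, 1]
stack[-1] = 6 → [0, 9, 3, 1, 6]
pop(2) removes 3 → [0, 9, 1, 6]
append stack[0]+stack[3] = 0+6 = 6 → [0, 9, 1, 6, 6]
append stack[-1]+stack[-1] = 6+6 = 12 → [0, 9, 1, 6, 6, 12]
reverse → [12, 6, 6, 1, 9, 0]
stack[3] = stack[-1]-stack[-1] = 0-0 = 0 → [12, 6, 6, 0, 9, 0]

[12, 6, 6, 0, 9, 0]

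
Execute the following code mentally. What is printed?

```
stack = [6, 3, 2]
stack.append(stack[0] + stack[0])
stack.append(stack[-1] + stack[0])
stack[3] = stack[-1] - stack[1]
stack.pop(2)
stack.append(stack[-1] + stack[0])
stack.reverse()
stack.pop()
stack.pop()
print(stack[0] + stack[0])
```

48

append stack[0]+stack[0] = 6+6 = 12 → [6, 3, 2, 12]
append stack[-1]+stack[0] = 12+6 = 18 → [6, 3, 2, 12, 18]
stack[3] = stack[-1]-stack[1] = 18-3 = 15 → [6, 3, 2, 15, 18]
pop(2) removes 2 → [6, 3, 15, 18]
append stack[-1]+stack[0] = 18+6 = 24 → [6, 3, 15, 18, 24]
reverse → [24, 18, 15, 3, 6]
pop() removes 6 → [24, 18, 15, 3]
pop() removes 3 → [24, 18, 15]
stack[0]+stack[0] = 24+24 = 48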